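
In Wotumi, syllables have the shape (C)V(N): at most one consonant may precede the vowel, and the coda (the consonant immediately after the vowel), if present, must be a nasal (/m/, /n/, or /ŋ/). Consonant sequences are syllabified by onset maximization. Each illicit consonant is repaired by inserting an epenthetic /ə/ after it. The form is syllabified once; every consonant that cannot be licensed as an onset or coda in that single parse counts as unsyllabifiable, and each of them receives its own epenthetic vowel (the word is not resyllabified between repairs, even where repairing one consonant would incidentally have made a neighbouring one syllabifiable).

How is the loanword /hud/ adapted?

The consonants /d/ cannot be parsed into a legal (C)V(N) syllable (only a nasal (/m/, /n/, or /ŋ/) is licensed in coda position; onsets are limited to one consonant).
Inserting the epenthetic vowel yields /d/ → /də/.

hudə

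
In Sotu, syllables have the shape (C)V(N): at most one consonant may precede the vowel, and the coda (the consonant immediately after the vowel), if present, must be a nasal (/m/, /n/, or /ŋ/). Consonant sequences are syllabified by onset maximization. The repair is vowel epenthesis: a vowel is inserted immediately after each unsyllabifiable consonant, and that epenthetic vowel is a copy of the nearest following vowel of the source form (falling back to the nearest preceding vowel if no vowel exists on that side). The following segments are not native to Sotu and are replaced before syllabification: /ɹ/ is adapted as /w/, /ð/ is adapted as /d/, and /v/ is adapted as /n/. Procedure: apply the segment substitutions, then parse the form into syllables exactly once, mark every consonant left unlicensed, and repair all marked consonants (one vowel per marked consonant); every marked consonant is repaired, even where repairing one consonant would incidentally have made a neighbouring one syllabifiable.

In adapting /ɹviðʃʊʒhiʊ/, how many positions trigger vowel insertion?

After substitution the input is /wnidʃʊʒhiʊ/.
The unsyllabifiable consonants are /w/, /d/, /ʒ/; each receives one epenthetic vowel.

3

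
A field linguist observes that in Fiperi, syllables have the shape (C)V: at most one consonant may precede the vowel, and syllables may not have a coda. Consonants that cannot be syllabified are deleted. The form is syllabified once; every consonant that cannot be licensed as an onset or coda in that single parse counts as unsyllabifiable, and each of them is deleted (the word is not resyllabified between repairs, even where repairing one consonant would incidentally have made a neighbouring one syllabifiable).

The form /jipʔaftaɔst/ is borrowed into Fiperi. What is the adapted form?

Under (C)V, the unsyllabifiable consonants are /p/, /f/, /s/, /t/ (no codas are permitted; onsets are limited to one consonant).
Deletion applies to /p/, /f/, /s/, /t/.

jiʔataɔ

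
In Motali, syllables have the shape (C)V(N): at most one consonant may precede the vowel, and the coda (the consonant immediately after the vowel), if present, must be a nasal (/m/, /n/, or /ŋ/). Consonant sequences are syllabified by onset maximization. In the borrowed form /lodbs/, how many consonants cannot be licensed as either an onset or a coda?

The consonants /d/, /b/, /s/ cannot be parsed into a legal (C)V(N) syllable (only a nasal (/m/, /n/, or /ŋ/) is licensed in coda position; onsets are limited to one consonant).

3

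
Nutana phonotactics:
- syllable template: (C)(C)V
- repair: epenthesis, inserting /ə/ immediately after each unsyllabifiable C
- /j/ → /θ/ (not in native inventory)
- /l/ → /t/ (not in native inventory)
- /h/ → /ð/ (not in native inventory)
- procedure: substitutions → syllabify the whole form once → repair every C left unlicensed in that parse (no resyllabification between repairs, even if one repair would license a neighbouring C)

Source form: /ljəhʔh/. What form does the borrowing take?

tθəðəʔəðə

Substitution: /l/ → /t/, /j/ → /θ/, /h/ → /ð/, giving /tθəðʔð/.
Under (C)(C)V, the unsyllabifiable consonants are /ð/, /ʔ/, /ð/ (no codas are permitted; onsets may contain at most 2 consonants).
Each unlicensed consonant becomes the onset of a new syllable: /ð/ → /ðə/, /ʔ/ → /ʔə/, /ð/ → /ðə/.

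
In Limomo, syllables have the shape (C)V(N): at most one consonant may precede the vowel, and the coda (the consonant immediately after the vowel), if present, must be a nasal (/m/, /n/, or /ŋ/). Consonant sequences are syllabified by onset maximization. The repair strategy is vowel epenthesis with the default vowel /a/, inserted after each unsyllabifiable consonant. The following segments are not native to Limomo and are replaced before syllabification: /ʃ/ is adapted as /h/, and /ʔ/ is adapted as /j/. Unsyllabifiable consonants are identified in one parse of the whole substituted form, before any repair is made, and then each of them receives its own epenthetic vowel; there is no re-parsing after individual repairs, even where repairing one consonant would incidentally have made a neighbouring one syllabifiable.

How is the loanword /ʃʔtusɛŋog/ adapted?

hajatusɛŋoga

Substitution: /ʃ/ → /h/, /ʔ/ → /j/, giving /hjtusɛŋog/.
The consonants /h/, /j/, /g/ cannot be parsed into a legal (C)V(N) syllable (only a nasal (/m/, /n/, or /ŋ/) is licensed in coda position; onsets are limited to one consonant).
Epenthesis after each stranded consonant: /h/ → /ha/, /j/ → /ja/, /g/ → /ga/.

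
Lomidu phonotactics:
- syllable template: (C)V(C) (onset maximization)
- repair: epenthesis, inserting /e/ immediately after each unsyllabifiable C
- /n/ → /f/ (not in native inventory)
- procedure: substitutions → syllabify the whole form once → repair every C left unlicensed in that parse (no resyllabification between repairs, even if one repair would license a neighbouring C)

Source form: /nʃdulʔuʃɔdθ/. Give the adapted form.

Substitution: /n/ → /f/, giving /fʃdulʔuʃɔdθ/.
Syllabifying with onset maximization leaves /f/, /ʃ/, /θ/ stranded (at most one coda consonant is licensed; onsets are limited to one consonant).
Inserting the epenthetic vowel yields /f/ → /fe/, /ʃ/ → /ʃe/, /θ/ → /θe/.

feʃedulʔuʃɔdθe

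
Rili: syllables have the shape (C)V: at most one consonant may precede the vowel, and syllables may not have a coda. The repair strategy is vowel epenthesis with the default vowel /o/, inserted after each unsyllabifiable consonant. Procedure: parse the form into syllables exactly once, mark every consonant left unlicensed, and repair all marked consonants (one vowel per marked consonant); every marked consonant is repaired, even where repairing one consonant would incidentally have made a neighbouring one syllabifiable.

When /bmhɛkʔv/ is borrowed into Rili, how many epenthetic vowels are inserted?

5

The unsyllabifiable consonants are /b/, /m/, /k/, /ʔ/, /v/; each receives one epenthetic vowel.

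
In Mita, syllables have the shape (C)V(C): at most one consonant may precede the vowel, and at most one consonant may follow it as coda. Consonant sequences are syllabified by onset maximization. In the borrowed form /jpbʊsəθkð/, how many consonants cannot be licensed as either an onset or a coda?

4

The consonants /j/, /p/, /k/, /ð/ cannot be parsed into a legal (C)V(C) syllable (at most one coda consonant is licensed; onsets are limited to one consonant).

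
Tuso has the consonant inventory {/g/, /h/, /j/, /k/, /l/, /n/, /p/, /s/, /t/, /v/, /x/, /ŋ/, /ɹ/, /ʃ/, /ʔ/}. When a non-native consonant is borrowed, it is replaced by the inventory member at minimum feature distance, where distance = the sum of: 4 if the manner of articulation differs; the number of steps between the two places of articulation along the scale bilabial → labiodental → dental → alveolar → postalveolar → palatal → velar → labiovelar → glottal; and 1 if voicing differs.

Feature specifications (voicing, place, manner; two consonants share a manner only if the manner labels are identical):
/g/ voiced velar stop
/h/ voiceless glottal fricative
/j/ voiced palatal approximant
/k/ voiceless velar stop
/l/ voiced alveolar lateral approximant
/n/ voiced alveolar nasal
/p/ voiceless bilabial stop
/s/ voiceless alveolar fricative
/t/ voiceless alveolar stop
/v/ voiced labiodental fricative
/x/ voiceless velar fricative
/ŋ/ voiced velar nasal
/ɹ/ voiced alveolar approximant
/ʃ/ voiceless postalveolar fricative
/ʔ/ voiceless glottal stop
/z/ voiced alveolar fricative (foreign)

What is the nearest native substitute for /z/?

/s/ is closest: same manner (fricative), place distance 0 (alveolar→alveolar), voicing differs (+1); total 1. Next closest is /v/ at distance 2.

s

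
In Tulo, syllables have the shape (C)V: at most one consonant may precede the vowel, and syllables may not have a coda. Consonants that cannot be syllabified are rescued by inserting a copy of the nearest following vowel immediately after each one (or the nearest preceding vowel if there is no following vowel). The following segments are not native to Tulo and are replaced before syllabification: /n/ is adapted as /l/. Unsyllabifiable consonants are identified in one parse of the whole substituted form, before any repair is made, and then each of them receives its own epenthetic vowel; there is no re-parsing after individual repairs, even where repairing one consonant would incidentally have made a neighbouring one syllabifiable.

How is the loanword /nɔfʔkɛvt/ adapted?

Substitution: /n/ → /l/, giving /lɔfʔkɛvt/.
Under (C)V, the unsyllabifiable consonants are /f/, /ʔ/, /v/, /t/ (no codas are permitted; onsets are limited to one consonant).
Epenthesis after each stranded consonant: /f/ → /fɛ/, /ʔ/ → /ʔɛ/, /v/ → /vɛ/, /t/ → /tɛ/.

lɔfɛʔɛkɛvɛtɛ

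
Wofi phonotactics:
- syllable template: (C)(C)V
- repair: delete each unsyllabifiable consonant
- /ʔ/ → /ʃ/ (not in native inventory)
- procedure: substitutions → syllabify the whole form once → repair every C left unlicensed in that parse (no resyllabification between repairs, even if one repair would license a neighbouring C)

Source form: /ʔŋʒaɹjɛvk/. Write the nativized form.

ŋʒaɹjɛ

Substitution: /ʔ/ → /ʃ/, giving /ʃŋʒaɹjɛvk/.
The consonants /ʃ/, /v/, /k/ cannot be parsed into a legal (C)(C)V syllable (no codas are permitted; onsets may contain at most 2 consonants).
Each unlicensed consonant is deleted: /ʃ/, /v/, /k/.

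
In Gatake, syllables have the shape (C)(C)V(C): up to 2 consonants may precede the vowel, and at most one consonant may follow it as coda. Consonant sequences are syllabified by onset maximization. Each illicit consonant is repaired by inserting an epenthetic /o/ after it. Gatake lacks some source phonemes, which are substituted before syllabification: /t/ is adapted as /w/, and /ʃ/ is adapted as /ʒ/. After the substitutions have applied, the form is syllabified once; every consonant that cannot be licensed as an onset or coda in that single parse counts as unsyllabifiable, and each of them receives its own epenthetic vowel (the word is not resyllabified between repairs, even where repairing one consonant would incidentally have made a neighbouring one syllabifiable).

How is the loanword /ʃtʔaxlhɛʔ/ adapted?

ʒowʔaxlhɛʔ

Substitution: /ʃ/ → /ʒ/, /t/ → /w/, giving /ʒwʔaxlhɛʔ/.
The consonants /ʒ/ cannot be parsed into a legal (C)(C)V(C) syllable (at most one coda consonant is licensed; onsets may contain at most 2 consonants).
Epenthesis after each stranded consonant: /ʒ/ → /ʒo/.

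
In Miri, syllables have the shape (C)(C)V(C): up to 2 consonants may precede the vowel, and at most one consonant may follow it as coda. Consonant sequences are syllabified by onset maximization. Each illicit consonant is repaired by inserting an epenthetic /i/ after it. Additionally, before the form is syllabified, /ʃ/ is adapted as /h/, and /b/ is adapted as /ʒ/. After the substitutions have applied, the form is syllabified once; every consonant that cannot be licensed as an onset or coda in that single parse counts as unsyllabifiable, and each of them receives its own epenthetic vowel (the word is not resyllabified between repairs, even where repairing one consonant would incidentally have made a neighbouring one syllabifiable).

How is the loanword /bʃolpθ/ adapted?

Substitution: /b/ → /ʒ/, /ʃ/ → /h/, giving /ʒholpθ/.
Under (C)(C)V(C), the unsyllabifiable consonants are /p/, /θ/ (at most one coda consonant is licensed; onsets may contain at most 2 consonants).
Each unlicensed consonant becomes the onset of a new syllable: /p/ → /pi/, /θ/ → /θi/.

ʒholpiθi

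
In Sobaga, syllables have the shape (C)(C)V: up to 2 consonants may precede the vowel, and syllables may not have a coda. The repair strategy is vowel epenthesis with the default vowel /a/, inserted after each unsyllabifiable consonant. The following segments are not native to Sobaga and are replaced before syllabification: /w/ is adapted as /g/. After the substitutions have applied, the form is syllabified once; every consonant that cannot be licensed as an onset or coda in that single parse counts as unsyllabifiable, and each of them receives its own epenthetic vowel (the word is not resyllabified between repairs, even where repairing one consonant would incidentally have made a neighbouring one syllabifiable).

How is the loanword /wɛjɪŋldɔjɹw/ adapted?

Substitution: /w/ → /g/, giving /gɛjɪŋldɔjɹg/.
The consonants /ŋ/, /j/, /ɹ/, /g/ cannot be parsed into a legal (C)(C)V syllable (no codas are permitted; onsets may contain at most 2 consonants).
Each unlicensed consonant becomes the onset of a new syllable: /ŋ/ → /ŋa/, /j/ → /ja/, /ɹ/ → /ɹa/, /g/ → /ga/.

gɛjɪŋaldɔjaɹaga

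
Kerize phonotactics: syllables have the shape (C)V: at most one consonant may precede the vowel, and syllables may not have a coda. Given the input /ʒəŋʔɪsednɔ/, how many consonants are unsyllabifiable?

Syllabifying with onset maximization leaves /ŋ/, /d/ stranded (no codas are permitted; onsets are limited to one consonant).

2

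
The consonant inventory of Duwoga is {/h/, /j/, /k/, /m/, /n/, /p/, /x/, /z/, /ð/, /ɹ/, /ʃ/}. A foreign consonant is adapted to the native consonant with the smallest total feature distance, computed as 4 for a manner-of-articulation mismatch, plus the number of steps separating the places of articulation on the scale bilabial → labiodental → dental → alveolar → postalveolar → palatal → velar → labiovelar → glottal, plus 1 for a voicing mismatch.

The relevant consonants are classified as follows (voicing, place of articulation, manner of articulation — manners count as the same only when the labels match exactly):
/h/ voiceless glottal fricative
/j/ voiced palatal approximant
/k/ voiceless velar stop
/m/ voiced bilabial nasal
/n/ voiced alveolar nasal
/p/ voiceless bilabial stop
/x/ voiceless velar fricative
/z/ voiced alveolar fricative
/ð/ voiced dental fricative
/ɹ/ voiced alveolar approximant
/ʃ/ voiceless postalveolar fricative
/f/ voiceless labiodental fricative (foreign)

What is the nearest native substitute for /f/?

ð

/ð/ is closest: same manner (fricative), place distance 1 (labiodental→dental), voicing differs (+1); total 2. Next closest is /z/ at distance 3.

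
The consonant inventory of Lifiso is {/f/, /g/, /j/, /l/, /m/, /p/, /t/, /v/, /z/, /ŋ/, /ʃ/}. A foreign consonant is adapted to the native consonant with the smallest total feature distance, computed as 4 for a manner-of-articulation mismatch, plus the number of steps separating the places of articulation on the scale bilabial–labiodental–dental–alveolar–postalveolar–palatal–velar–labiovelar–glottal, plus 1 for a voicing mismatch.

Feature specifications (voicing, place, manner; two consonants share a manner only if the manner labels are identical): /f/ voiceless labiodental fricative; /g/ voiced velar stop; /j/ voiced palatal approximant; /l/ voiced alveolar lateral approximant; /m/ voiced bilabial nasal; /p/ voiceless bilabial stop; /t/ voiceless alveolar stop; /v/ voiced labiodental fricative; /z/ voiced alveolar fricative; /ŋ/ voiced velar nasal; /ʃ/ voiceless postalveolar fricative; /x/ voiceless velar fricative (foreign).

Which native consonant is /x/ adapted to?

ʃ

/ʃ/ is closest: same manner (fricative), place distance 2 (velar→postalveolar), same voicing; total 2. Next closest is /z/ at distance 4.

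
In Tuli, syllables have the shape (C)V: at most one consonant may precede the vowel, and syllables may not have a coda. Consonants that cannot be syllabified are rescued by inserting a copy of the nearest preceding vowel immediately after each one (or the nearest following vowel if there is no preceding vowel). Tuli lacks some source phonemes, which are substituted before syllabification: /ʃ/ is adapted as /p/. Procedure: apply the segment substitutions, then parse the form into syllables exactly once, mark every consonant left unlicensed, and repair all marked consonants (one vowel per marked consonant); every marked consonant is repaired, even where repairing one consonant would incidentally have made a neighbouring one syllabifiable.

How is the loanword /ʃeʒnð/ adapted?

peʒeneðe

Substitution: /ʃ/ → /p/, giving /peʒnð/.
The consonants /ʒ/, /n/, /ð/ cannot be parsed into a legal (C)V syllable (no codas are permitted; onsets are limited to one consonant).
Epenthesis after each stranded consonant: /ʒ/ → /ʒe/, /n/ → /ne/, /ð/ → /ðe/.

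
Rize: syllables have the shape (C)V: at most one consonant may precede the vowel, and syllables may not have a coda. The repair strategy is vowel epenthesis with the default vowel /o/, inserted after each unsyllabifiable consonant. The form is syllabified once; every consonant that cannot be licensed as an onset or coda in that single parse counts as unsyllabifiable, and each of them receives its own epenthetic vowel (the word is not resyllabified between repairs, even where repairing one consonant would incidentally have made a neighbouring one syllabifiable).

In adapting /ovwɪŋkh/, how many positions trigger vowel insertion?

The unsyllabifiable consonants are /v/, /ŋ/, /k/, /h/; each receives one epenthetic vowel.

4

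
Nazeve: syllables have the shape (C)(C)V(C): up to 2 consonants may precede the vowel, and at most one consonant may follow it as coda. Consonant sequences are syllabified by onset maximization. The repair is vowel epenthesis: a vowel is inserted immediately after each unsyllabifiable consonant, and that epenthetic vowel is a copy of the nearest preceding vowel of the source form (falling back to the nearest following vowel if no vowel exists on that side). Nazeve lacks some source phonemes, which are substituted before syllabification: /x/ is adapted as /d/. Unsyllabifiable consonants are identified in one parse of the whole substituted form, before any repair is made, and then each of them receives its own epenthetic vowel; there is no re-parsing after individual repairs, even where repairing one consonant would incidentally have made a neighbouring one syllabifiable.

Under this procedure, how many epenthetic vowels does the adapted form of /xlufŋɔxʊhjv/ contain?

2

After substitution the input is /dlufŋɔdʊhjv/.
The unsyllabifiable consonants are /j/, /v/; each receives one epenthetic vowel.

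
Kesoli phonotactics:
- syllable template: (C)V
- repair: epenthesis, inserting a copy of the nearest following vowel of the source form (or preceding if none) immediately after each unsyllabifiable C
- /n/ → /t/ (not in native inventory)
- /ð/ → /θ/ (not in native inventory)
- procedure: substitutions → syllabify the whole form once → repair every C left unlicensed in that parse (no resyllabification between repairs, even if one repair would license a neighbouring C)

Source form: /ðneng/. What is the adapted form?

Substitution: /ð/ → /θ/, /n/ → /t/, giving /θtetg/.
The consonants /θ/, /t/, /g/ cannot be parsed into a legal (C)V syllable (no codas are permitted; onsets are limited to one consonant).
Epenthesis after each stranded consonant: /θ/ → /θe/, /t/ → /te/, /g/ → /ge/.

θetetege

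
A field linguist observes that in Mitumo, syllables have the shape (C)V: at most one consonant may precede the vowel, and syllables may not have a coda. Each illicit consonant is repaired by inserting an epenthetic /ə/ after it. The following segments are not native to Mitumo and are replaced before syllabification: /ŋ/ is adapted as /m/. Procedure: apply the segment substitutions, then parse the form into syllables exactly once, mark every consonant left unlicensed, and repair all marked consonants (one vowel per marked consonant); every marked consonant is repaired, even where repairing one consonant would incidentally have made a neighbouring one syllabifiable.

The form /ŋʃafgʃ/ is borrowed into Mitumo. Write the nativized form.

məʃafəgəʃə

Substitution: /ŋ/ → /m/, giving /mʃafgʃ/.
Syllabifying with onset maximization leaves /m/, /f/, /g/, /ʃ/ stranded (no codas are permitted; onsets are limited to one consonant).
Epenthesis after each stranded consonant: /m/ → /mə/, /f/ → /fə/, /g/ → /gə/, /ʃ/ → /ʃə/.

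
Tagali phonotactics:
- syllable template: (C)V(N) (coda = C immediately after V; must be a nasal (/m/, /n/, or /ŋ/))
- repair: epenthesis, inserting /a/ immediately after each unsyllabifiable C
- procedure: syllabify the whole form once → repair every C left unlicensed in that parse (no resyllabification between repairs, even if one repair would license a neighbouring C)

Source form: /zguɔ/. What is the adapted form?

Syllabifying with onset maximization leaves /z/ stranded (only a nasal (/m/, /n/, or /ŋ/) is licensed in coda position; onsets are limited to one consonant).
Inserting the epenthetic vowel yields /z/ → /za/.

zaguɔ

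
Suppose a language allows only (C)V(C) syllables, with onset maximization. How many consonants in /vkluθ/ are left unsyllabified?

2

Under (C)V(C), the unsyllabifiable consonants are /v/, /k/ (at most one coda consonant is licensed; onsets are limited to one consonant).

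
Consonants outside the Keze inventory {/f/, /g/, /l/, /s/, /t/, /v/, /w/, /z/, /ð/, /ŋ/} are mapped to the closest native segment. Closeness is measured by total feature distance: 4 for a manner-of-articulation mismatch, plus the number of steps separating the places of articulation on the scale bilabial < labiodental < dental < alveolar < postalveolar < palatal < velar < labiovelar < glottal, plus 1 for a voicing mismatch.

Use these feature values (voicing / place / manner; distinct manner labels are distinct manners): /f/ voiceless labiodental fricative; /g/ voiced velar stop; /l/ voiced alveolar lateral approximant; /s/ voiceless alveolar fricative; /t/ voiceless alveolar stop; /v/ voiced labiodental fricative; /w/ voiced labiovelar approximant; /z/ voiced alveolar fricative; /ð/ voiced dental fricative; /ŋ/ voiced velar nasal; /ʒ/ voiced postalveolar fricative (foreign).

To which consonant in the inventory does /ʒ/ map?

/z/ is closest: same manner (fricative), place distance 1 (postalveolar→alveolar), same voicing; total 1. Next closest is /s/ at distance 2.

z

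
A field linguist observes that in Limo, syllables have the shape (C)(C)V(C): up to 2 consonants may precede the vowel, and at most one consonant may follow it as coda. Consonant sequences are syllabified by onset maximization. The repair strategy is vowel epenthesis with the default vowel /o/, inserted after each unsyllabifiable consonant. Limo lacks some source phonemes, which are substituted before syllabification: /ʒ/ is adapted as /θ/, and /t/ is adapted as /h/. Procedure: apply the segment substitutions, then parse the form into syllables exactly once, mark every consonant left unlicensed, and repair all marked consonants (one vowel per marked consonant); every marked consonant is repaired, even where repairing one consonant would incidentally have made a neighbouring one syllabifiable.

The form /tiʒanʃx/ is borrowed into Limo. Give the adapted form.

Substitution: /t/ → /h/, /ʒ/ → /θ/, giving /hiθanʃx/.
The consonants /ʃ/, /x/ cannot be parsed into a legal (C)(C)V(C) syllable (at most one coda consonant is licensed; onsets may contain at most 2 consonants).
Inserting the epenthetic vowel yields /ʃ/ → /ʃo/, /x/ → /xo/.

hiθanʃoxo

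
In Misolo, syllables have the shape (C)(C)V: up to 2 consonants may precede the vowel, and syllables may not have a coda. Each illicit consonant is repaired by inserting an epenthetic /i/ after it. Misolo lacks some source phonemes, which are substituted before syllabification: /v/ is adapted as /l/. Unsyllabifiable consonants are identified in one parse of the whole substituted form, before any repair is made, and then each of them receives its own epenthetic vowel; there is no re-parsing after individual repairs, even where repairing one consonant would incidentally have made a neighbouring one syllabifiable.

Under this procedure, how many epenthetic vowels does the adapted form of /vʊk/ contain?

1

After substitution the input is /lʊk/.
The unsyllabifiable consonants are /k/; each receives one epenthetic vowel.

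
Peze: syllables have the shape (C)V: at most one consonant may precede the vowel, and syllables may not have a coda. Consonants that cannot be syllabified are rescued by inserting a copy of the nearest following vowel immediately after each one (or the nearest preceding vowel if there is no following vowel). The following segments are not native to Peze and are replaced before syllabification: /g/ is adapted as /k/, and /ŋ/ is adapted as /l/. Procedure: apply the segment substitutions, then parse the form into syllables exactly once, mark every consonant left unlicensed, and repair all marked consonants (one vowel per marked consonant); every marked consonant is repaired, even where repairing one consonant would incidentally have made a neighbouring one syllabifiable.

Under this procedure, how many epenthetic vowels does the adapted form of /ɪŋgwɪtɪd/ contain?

After substitution the input is /ɪlkwɪtɪd/.
The unsyllabifiable consonants are /l/, /k/, /d/; each receives one epenthetic vowel.

3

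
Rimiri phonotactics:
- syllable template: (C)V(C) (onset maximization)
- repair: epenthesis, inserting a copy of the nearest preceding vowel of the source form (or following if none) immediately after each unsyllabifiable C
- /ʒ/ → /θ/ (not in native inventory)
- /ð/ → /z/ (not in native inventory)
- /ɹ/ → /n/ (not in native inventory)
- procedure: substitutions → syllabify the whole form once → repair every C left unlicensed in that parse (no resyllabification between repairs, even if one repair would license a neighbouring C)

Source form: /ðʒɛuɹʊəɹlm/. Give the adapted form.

zɛθɛunʊənləmə

Substitution: /ð/ → /z/, /ʒ/ → /θ/, /ɹ/ → /n/, giving /zθɛunʊənlm/.
Under (C)V(C), the unsyllabifiable consonants are /z/, /l/, /m/ (at most one coda consonant is licensed; onsets are limited to one consonant).
Each unlicensed consonant becomes the onset of a new syllable: /z/ → /zɛ/, /l/ → /lə/, /m/ → /mə/.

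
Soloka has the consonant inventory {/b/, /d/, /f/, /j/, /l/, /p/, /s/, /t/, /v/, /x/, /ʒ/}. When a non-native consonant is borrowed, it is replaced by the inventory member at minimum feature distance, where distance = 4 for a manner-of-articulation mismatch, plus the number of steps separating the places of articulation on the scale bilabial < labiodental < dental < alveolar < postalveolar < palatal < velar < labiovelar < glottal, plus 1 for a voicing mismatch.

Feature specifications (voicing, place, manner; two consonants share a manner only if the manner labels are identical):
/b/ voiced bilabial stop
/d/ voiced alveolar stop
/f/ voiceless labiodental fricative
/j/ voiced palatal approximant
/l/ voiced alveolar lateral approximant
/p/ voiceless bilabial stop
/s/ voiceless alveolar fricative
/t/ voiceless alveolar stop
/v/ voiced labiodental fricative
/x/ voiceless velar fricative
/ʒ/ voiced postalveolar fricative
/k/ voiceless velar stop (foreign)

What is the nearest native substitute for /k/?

t

/t/ is closest: same manner (stop), place distance 3 (velar→alveolar), same voicing; total 3. Next closest is /d/ at distance 4.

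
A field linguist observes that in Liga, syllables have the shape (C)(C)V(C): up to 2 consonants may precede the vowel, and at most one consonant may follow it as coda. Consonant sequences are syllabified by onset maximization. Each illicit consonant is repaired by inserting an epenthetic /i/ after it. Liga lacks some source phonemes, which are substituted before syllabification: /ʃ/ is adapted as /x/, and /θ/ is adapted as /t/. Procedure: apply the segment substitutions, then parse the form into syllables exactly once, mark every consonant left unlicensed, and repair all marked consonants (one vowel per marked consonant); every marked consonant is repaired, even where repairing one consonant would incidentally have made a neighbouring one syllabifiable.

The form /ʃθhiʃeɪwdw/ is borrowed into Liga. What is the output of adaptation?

xithixeɪwdiwi

Substitution: /ʃ/ → /x/, /θ/ → /t/, giving /xthixeɪwdw/.
Syllabifying with onset maximization leaves /x/, /d/, /w/ stranded (at most one coda consonant is licensed; onsets may contain at most 2 consonants).
Inserting the epenthetic vowel yields /x/ → /xi/, /d/ → /di/, /w/ → /wi/.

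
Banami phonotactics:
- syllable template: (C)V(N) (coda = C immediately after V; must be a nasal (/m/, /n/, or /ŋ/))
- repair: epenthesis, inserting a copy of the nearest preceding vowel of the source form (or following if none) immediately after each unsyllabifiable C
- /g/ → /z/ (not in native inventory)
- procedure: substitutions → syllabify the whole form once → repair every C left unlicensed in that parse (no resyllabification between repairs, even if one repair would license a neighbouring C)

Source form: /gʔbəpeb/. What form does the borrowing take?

zəʔəbəpebe

Substitution: /g/ → /z/, giving /zʔbəpeb/.
Syllabifying with onset maximization leaves /z/, /ʔ/, /b/ stranded (only a nasal (/m/, /n/, or /ŋ/) is licensed in coda position; onsets are limited to one consonant).
Each unlicensed consonant becomes the onset of a new syllable: /z/ → /zə/, /ʔ/ → /ʔə/, /b/ → /be/.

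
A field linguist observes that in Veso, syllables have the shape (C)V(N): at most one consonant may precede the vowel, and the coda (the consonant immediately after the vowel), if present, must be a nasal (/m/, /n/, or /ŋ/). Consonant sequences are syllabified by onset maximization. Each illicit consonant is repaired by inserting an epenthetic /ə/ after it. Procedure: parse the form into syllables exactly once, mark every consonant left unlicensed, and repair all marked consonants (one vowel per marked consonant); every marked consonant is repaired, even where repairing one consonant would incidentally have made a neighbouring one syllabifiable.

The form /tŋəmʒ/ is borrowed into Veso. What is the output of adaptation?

Under (C)V(N), the unsyllabifiable consonants are /t/, /ʒ/ (only a nasal (/m/, /n/, or /ŋ/) is licensed in coda position; onsets are limited to one consonant).
Each unlicensed consonant becomes the onset of a new syllable: /t/ → /tə/, /ʒ/ → /ʒə/.

təŋəmʒə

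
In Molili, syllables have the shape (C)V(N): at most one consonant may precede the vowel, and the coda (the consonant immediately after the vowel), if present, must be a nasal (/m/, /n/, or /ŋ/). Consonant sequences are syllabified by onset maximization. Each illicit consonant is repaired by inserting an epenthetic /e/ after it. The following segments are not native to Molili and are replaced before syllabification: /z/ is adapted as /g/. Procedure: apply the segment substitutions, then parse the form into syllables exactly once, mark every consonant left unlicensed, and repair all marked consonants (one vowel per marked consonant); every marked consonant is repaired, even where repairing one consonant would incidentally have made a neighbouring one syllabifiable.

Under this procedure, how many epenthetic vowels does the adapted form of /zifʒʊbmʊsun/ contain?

After substitution the input is /gifʒʊbmʊsun/.
The unsyllabifiable consonants are /f/, /b/; each receives one epenthetic vowel.

2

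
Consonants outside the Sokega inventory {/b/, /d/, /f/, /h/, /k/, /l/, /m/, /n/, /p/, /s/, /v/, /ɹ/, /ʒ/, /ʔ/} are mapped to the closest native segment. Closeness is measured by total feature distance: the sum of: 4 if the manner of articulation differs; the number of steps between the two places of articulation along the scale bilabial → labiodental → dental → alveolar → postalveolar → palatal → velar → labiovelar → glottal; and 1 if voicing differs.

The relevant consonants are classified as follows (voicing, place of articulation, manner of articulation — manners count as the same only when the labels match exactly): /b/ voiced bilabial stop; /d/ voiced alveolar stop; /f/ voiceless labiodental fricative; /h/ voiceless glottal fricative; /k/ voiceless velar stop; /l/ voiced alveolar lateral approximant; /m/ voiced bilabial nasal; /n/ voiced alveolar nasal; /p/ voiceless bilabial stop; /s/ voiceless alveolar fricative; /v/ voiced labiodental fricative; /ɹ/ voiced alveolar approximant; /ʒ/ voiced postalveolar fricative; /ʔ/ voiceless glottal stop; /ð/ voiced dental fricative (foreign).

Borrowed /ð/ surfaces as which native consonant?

v

/v/ is closest: same manner (fricative), place distance 1 (dental→labiodental), same voicing; total 1. Next closest is /f/ at distance 2.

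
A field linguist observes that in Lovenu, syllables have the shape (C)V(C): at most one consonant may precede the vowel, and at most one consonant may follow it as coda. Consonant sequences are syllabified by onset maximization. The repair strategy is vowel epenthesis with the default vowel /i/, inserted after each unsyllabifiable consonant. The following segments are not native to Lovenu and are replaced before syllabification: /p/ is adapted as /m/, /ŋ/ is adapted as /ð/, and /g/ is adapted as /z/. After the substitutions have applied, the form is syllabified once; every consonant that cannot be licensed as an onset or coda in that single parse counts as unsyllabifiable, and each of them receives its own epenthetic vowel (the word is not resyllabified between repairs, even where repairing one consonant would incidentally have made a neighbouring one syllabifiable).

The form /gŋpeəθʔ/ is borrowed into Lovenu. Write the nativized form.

Substitution: /g/ → /z/, /ŋ/ → /ð/, /p/ → /m/, giving /zðmeəθʔ/.
The consonants /z/, /ð/, /ʔ/ cannot be parsed into a legal (C)V(C) syllable (at most one coda consonant is licensed; onsets are limited to one consonant).
Epenthesis after each stranded consonant: /z/ → /zi/, /ð/ → /ði/, /ʔ/ → /ʔi/.

ziðimeəθʔi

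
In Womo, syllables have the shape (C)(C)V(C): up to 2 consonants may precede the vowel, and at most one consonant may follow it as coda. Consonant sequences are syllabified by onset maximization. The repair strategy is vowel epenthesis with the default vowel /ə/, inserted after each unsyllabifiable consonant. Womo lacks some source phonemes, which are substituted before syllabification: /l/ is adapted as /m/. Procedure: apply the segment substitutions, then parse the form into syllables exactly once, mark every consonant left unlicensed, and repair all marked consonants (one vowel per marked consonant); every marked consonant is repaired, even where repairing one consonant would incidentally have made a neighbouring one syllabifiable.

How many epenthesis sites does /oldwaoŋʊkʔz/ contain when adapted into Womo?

After substitution the input is /omdwaoŋʊkʔz/.
The unsyllabifiable consonants are /ʔ/, /z/; each receives one epenthetic vowel.

2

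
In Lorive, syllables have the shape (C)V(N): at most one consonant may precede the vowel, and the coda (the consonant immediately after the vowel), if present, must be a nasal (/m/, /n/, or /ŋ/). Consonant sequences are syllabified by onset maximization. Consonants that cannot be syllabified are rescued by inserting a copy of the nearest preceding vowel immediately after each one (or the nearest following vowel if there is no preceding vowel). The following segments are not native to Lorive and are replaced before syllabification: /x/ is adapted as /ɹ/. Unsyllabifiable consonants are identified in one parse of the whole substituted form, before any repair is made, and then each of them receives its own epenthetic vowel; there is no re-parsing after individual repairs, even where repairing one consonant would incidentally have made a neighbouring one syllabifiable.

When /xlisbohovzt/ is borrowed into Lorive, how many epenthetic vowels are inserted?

5

After substitution the input is /ɹlisbohovzt/.
The unsyllabifiable consonants are /ɹ/, /s/, /v/, /z/, /t/; each receives one epenthetic vowel.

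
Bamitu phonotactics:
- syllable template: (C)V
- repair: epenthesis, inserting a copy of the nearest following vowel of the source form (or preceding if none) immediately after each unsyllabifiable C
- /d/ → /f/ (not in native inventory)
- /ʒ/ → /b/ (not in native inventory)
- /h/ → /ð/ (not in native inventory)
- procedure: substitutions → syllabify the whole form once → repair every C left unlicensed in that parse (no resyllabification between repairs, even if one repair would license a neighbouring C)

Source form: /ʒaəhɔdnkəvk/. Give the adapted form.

Substitution: /ʒ/ → /b/, /h/ → /ð/, /d/ → /f/, giving /baəðɔfnkəvk/.
Under (C)V, the unsyllabifiable consonants are /f/, /n/, /v/, /k/ (no codas are permitted; onsets are limited to one consonant).
Inserting the epenthetic vowel yields /f/ → /fə/, /n/ → /nə/, /v/ → /və/, /k/ → /kə/.

baəðɔfənəkəvəkə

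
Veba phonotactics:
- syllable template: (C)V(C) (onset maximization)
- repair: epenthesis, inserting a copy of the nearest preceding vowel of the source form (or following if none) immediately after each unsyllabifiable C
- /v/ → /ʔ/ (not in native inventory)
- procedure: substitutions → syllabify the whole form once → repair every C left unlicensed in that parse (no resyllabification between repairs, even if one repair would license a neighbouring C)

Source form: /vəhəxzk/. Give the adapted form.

Substitution: /v/ → /ʔ/, giving /ʔəhəxzk/.
Under (C)V(C), the unsyllabifiable consonants are /z/, /k/ (at most one coda consonant is licensed; onsets are limited to one consonant).
Epenthesis after each stranded consonant: /z/ → /zə/, /k/ → /kə/.

ʔəhəxzəkə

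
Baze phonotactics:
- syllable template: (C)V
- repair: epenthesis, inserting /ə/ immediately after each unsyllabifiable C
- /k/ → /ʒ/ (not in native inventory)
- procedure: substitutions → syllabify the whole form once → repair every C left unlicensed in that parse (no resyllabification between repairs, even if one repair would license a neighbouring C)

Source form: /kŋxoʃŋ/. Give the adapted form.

Substitution: /k/ → /ʒ/, giving /ʒŋxoʃŋ/.
The consonants /ʒ/, /ŋ/, /ʃ/, /ŋ/ cannot be parsed into a legal (C)V syllable (no codas are permitted; onsets are limited to one consonant).
Inserting the epenthetic vowel yields /ʒ/ → /ʒə/, /ŋ/ → /ŋə/, /ʃ/ → /ʃə/, /ŋ/ → /ŋə/.

ʒəŋəxoʃəŋə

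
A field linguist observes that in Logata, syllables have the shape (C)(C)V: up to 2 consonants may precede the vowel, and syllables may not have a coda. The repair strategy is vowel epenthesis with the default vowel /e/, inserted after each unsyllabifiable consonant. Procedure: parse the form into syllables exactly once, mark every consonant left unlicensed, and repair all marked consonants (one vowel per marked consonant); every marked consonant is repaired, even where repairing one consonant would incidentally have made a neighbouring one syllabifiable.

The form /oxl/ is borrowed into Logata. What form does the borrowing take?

oxele

Under (C)(C)V, the unsyllabifiable consonants are /x/, /l/ (no codas are permitted; onsets may contain at most 2 consonants).
Epenthesis after each stranded consonant: /x/ → /xe/, /l/ → /le/.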